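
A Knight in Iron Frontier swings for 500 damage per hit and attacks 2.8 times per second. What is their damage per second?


DPS = damage * attack_speed
= 500 * 2.8
= 1400.0

1400.0 DPS


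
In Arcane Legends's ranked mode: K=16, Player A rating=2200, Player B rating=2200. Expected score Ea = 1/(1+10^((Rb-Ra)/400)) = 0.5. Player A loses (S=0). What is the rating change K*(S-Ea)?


Elo update: delta = K * (S - Ea), where S = 0 (loses)
S - Ea = 0 - 0.5 = -0.5
Rating change = 16 * -0.5
= -8.00

-8.00 rating points


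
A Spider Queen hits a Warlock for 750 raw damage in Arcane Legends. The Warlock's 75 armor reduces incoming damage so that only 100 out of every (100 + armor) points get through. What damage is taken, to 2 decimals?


actual = 750 * 100 / (100 + 75)
= 750 * 100 / 175
= 75000 / 175
= 428.57

428.57 damage


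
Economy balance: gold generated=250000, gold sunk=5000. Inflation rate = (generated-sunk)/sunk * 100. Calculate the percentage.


Net gold = 250000 - 5000 = 245000
Inflation rate = net / sunk * 100 = 245000 / 5000 * 100
= 49.0 * 100
= 4900.00%

4900.00%


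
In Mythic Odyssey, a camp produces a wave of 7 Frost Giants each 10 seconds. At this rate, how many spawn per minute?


Spawns per minute = count * (60 / interval)
= 7 * (60 / 10)
= 7 * 6.0
= 42.0

42.0 per minute


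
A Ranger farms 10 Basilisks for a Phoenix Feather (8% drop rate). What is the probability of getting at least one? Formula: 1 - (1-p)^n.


P(at least one) = 1 - P(none) = 1 - (1-p)^n
p = 8/100 = 0.08
1 - p = 0.92
(1 - p)^10 = 0.92^10 = 0.434388
P(at least one) = 1 - 0.434388 = 0.5656

0.5656


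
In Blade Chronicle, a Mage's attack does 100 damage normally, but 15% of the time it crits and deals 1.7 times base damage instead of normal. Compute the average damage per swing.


E[dmg] = base * (1 + crit_chance * (crit_mult - 1))
cc as decimal = 15/100 = 0.15
cm - 1 = 1.7 - 1 = 0.7
Bonus factor = 0.15 * 0.7 = 0.105
Total multiplier = 1 + 0.105 = 1.105
Expected damage = 100 * 1.105 = 110.50

110.50 damage


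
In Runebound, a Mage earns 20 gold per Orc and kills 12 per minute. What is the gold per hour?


Gold per minute = 20 * 12 = 240
Gold per hour = 240 * 60 = 14400

14400 gold/hour


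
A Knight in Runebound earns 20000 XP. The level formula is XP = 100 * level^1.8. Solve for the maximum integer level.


XP = 100 * level^1.8, so level = (XP / 100)^(1/1.8)
= (20000 / 100)^(1/1.8)
= 200.0^0.5556
= 18.9824
Floor: level = 18

level 18


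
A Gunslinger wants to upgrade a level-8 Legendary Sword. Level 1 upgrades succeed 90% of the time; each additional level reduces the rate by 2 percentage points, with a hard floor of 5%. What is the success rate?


raw_rate = 90 - 2 * (8 - 1)
= 90 - 2 * 7
= 90 - 14
= 76
Apply floor: max(76, 5) = 76%

76%


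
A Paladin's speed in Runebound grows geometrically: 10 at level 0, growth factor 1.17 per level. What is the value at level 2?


value = base * growth^level
= 10 * 1.17^2
= 10 * 1.3689
= 13.69

13.69 speed


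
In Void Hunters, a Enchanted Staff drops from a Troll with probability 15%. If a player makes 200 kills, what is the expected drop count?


Expected drops = kills * (drop_rate / 100)
= 200 * (15 / 100)
= 200 * 0.15
= 30.0

30.0 drops


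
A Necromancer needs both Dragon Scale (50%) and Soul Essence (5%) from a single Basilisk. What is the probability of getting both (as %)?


For independent events, P(both) = P(A) * P(B)
= 50% * 5%
= 250 / 100 %
= 2.5%

2.5%


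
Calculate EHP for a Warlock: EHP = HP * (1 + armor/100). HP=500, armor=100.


EHP = 500 * (1 + 100/100)
= 500 * (1 + 1.0)
= 500 * 2.0
= 1000.0

1000.0 EHP


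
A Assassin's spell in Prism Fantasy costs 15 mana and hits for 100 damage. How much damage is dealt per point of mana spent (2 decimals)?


Efficiency = damage / mana
= 100 / 15
= 6.67

6.67 dmg/mana


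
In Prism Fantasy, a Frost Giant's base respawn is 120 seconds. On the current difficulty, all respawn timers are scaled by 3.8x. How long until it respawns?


Respawn time = base * multiplier
= 120 * 3.8
= 456.0 seconds

456.0 seconds


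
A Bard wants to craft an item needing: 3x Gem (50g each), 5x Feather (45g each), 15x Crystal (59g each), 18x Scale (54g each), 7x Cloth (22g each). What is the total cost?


Cost breakdown:
  Gem: 3 * 50 = 150
  Feather: 5 * 45 = 225
  Crystal: 15 * 59 = 885
  Scale: 18 * 54 = 972
  Cloth: 7 * 22 = 154
Total = 150 + 225 + 885 + 972 + 154 = 2386

2386 gold


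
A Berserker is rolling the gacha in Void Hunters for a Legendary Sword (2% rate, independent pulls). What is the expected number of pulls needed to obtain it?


Expected pulls for a geometric distribution = 1/p = 100 / rate%
= 100 / 2
= 50.0

50.0 pulls


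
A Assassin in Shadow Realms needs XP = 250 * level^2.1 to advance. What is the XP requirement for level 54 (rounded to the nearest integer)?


XP = 250 * level^2.1
Substitute level = 54:
XP = 250 * 54^2.1
= 250 * 4345.3713
= 1086343

1086343 XP


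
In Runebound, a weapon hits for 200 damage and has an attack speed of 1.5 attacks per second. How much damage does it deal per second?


DPS = damage * attack_speed
= 200 * 1.5
= 300.0

300.0 DPS


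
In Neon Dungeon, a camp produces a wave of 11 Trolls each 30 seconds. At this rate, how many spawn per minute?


Spawns per minute = count * (60 / interval)
= 11 * (60 / 30)
= 11 * 2.0
= 22.0

22.0 per minute


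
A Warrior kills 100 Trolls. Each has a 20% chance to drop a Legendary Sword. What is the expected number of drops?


Expected drops = kills * (drop_rate / 100)
= 100 * (20 / 100)
= 100 * 0.2
= 20.0

20.0 drops


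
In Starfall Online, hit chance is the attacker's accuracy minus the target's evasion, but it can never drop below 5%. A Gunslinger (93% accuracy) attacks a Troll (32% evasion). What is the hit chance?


accuracy - evasion = 93 - 32 = 61
Apply floor: max(61, 5) = 61
Hit chance = 61%

61%


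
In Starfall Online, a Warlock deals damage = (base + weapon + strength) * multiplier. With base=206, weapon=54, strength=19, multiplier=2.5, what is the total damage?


Sum base + weapon + str = 206 + 54 + 19 = 279
Multiply by 2.5:
279 * 2.5 = 697.5

697.5 damage


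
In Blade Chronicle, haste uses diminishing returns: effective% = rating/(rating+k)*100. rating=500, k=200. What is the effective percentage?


effective% = rating / (rating + k) * 100
= 500 / (500 + 200) * 100
= 500 / 700 * 100
= 0.714286 * 100
= 71.43%

71.43%


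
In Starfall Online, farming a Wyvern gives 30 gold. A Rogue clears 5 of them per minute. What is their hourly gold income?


Gold per minute = 30 * 5 = 150
Gold per hour = 150 * 60 = 9000

9000 gold/hour


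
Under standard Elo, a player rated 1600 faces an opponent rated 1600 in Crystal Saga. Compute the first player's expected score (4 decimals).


Elo expected score: Ea = 1/(1 + 10^((Rb-Ra)/400))
Rb - Ra = 1600 - 1600 = 0
(Rb-Ra)/400 = 0/400 = 0.0
10^0.0 = 1.0
Ea = 1/(1 + 1.0) = 1/2.0 = 0.5000

0.5000


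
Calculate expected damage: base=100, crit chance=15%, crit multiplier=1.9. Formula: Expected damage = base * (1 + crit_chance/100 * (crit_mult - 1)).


E[dmg] = base * (1 + crit_chance * (crit_mult - 1))
cc as decimal = 15/100 = 0.15
cm - 1 = 1.9 - 1 = 0.9
Bonus factor = 0.15 * 0.9 = 0.135
Total multiplier = 1 + 0.135 = 1.135
Expected damage = 100 * 1.135 = 113.50

113.50 damage


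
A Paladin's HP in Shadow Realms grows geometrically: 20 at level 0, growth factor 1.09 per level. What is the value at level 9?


value = base * growth^level
= 20 * 1.09^9
= 20 * 2.171893
= 43.44

43.44 HP


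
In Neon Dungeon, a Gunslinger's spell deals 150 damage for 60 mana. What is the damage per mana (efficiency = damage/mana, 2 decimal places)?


Efficiency = damage / mana
= 150 / 60
= 2.50

2.50 dmg/mana


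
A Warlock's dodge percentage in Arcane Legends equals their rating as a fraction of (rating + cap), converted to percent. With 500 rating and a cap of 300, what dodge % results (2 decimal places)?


dodge% = 500 / (500 + 300) * 100
= 500 / 800 * 100
= 0.625 * 100
= 62.50%

62.50%


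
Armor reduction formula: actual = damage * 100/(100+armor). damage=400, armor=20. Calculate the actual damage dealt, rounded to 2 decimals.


actual = 400 * 100 / (100 + 20)
= 400 * 100 / 120
= 40000 / 120
= 333.33

333.33 damage


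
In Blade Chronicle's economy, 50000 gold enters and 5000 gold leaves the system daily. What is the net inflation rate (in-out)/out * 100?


Net gold = 50000 - 5000 = 45000
Inflation rate = net / sunk * 100 = 45000 / 5000 * 100
= 9.0 * 100
= 900.00%

900.00%


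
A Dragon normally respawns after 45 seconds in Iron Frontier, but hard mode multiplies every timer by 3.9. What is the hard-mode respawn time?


Respawn time = base * multiplier
= 45 * 3.9
= 175.5 seconds

175.5 seconds


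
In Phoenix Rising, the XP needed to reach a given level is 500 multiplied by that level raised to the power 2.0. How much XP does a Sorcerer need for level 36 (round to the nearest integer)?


XP = 500 * level^2.0
Substitute level = 36:
XP = 500 * 36^2.0
= 500 * 1296.0
= 648000

648000 XP


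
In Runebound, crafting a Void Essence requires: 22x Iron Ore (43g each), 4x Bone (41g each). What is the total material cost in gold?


Cost breakdown:
  Iron Ore: 22 * 43 = 946
  Bone: 4 * 41 = 164
Total = 946 + 164 = 1110

1110 gold


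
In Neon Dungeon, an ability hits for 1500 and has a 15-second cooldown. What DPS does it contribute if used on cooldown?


DPS = damage / cooldown
= 1500 / 15
= 100.00

100.00 DPS


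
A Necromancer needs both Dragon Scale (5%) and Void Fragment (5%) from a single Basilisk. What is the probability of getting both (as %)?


For independent events, P(both) = P(A) * P(B)
= 5% * 5%
= 25 / 100 %
= 0.25%

0.25%


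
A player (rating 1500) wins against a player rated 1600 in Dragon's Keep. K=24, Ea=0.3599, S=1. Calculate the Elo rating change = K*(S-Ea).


Elo update: delta = K * (S - Ea), where S = 1 (wins)
S - Ea = 1 - 0.3599 = 0.6401
Rating change = 24 * 0.6401
= 15.36

15.36 rating points


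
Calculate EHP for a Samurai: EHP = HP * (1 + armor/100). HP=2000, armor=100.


EHP = 2000 * (1 + 100/100)
= 2000 * (1 + 1.0)
= 2000 * 2.0
= 4000.0

4000.0 EHP


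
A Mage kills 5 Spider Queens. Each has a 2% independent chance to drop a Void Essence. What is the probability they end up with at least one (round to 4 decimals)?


P(at least one) = 1 - P(none) = 1 - (1-p)^n
p = 2/100 = 0.02
1 - p = 0.98
(1 - p)^5 = 0.98^5 = 0.903921
P(at least one) = 1 - 0.903921 = 0.0961

0.0961


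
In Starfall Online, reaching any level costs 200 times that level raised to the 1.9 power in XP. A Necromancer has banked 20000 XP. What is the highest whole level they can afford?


XP = 200 * level^1.9, so level = (XP / 200)^(1/1.9)
= (20000 / 200)^(1/1.9)
= 100.0^0.5263
= 11.2884
Floor: level = 11

level 11


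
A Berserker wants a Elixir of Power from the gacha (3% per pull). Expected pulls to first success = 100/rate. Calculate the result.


Expected pulls for a geometric distribution = 1/p = 100 / rate%
= 100 / 3
= 33.33

33.33 pulls


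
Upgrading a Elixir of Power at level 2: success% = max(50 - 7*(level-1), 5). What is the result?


raw_rate = 50 - 7 * (2 - 1)
= 50 - 7 * 1
= 50 - 7
= 43
Apply floor: max(43, 5) = 43%

43%


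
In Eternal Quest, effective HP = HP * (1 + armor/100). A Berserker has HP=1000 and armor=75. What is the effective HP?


EHP = 1000 * (1 + 75/100)
= 1000 * (1 + 0.75)
= 1000 * 1.75
= 1750.0

1750.0 EHP


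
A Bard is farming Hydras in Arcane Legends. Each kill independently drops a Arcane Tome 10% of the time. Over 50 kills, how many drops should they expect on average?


Expected drops = kills * (drop_rate / 100)
= 50 * (10 / 100)
= 50 * 0.1
= 5.0

5.0 drops


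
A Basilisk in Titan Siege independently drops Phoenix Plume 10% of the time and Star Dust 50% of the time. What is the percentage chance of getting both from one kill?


For independent events, P(both) = P(A) * P(B)
= 10% * 50%
= 500 / 100 %
= 5.0%

5.0%


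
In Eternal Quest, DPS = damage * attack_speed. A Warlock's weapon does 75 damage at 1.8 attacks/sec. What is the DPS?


DPS = damage * attack_speed
= 75 * 1.8
= 135.0

135.0 DPS


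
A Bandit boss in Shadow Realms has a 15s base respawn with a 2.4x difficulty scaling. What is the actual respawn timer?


Respawn time = base * multiplier
= 15 * 2.4
= 36.0 seconds

36.0 seconds


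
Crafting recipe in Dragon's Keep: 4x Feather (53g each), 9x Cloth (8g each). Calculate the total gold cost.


Cost breakdown:
  Feather: 4 * 53 = 212
  Cloth: 9 * 8 = 72
Total = 212 + 72 = 284

284 gold


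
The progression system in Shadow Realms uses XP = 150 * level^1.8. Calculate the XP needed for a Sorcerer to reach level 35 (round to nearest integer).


XP = 150 * level^1.8
Substitute level = 35:
XP = 150 * 35^1.8
= 150 * 601.6203
= 90243

90243 XP


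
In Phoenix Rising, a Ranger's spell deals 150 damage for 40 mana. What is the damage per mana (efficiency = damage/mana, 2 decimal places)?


Efficiency = damage / mana
= 150 / 40
= 3.75

3.75 dmg/mana


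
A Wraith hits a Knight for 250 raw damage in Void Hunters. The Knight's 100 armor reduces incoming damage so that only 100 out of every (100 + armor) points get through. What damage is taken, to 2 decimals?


actual = 250 * 100 / (100 + 100)
= 250 * 100 / 200
= 25000 / 200
= 125.00

125.00 damage


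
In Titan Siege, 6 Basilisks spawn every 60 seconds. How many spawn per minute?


Spawns per minute = count * (60 / interval)
= 6 * (60 / 60)
= 6 * 1.0
= 6.0

6.0 per minute


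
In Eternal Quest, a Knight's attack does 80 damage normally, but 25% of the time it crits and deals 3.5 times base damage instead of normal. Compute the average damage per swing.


E[dmg] = base * (1 + crit_chance * (crit_mult - 1))
cc as decimal = 25/100 = 0.25
cm - 1 = 3.5 - 1 = 2.5
Bonus factor = 0.25 * 2.5 = 0.625
Total multiplier = 1 + 0.625 = 1.625
Expected damage = 80 * 1.625 = 130.00

130.00 damage


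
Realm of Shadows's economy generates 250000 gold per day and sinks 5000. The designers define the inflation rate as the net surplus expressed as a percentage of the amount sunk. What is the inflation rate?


Net gold = 250000 - 5000 = 245000
Inflation rate = net / sunk * 100 = 245000 / 5000 * 100
= 49.0 * 100
= 4900.00%

4900.00%


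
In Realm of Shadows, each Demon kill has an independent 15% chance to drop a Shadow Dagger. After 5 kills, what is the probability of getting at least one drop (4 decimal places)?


P(at least one) = 1 - P(none) = 1 - (1-p)^n
p = 15/100 = 0.15
1 - p = 0.85
(1 - p)^5 = 0.85^5 = 0.443705
P(at least one) = 1 - 0.443705 = 0.5563

0.5563


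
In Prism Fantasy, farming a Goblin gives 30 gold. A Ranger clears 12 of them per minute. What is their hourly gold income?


Gold per minute = 30 * 12 = 360
Gold per hour = 360 * 60 = 21600

21600 gold/hour


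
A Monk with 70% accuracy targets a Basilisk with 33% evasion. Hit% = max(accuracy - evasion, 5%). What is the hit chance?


accuracy - evasion = 70 - 33 = 37
Apply floor: max(37, 5) = 37
Hit chance = 37%

37%


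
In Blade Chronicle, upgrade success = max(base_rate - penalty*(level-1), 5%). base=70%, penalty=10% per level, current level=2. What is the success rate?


raw_rate = 70 - 10 * (2 - 1)
= 70 - 10 * 1
= 70 - 10
= 60
Apply floor: max(60, 5) = 60%

60%


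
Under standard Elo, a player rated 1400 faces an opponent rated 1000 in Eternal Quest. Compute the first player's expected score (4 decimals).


Elo expected score: Ea = 1/(1 + 10^((Rb-Ra)/400))
Rb - Ra = 1000 - 1400 = -400
(Rb-Ra)/400 = -400/400 = -1.0
10^-1.0 = 0.1
Ea = 1/(1 + 0.1) = 1/1.1 = 0.9091

0.9091


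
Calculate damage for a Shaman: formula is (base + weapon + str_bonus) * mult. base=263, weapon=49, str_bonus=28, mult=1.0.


Sum base + weapon + str = 263 + 49 + 28 = 340
Multiply by 1.0:
340 * 1.0 = 340.0

340.0 damage


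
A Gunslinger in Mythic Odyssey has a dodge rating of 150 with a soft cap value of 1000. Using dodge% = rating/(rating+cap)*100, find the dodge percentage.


dodge% = 150 / (150 + 1000) * 100
= 150 / 1150 * 100
= 0.130435 * 100
= 13.04%

13.04%


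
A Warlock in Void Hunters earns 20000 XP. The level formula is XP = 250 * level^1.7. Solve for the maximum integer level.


XP = 250 * level^1.7, so level = (XP / 250)^(1/1.7)
= (20000 / 250)^(1/1.7)
= 80.0^0.5882
= 13.1663
Floor: level = 13

level 13


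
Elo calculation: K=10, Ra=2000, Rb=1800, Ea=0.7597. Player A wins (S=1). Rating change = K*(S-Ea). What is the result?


Elo update: delta = K * (S - Ea), where S = 1 (wins)
S - Ea = 1 - 0.7597 = 0.2403
Rating change = 10 * 0.2403
= 2.40

2.40 rating points


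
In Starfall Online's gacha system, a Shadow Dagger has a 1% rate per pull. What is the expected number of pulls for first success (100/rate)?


Expected pulls for a geometric distribution = 1/p = 100 / rate%
= 100 / 1
= 100.0

100.0 pulls


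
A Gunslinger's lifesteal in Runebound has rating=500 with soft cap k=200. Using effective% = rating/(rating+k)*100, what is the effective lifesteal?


effective% = rating / (rating + k) * 100
= 500 / (500 + 200) * 100
= 500 / 700 * 100
= 0.714286 * 100
= 71.43%

71.43%


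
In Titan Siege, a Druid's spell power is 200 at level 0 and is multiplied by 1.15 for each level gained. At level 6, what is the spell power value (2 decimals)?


value = base * growth^level
= 200 * 1.15^6
= 200 * 2.313061
= 462.61

462.61 spell power


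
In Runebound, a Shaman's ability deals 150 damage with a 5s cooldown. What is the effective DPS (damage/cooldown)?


DPS = damage / cooldown
= 150 / 5
= 30.00

30.00 DPS


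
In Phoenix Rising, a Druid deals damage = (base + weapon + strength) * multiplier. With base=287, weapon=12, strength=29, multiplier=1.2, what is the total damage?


Sum base + weapon + str = 287 + 12 + 29 = 328
Multiply by 1.2:
328 * 1.2 = 393.6

393.6 damage


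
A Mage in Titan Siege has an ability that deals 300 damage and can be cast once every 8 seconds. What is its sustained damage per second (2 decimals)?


DPS = damage / cooldown
= 300 / 8
= 37.50

37.50 DPS


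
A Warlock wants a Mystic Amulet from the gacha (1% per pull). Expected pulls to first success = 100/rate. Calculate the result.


Expected pulls for a geometric distribution = 1/p = 100 / rate%
= 100 / 1
= 100.0

100.0 pulls


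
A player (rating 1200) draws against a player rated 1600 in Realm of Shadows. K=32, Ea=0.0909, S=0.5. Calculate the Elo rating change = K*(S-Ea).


Elo update: delta = K * (S - Ea), where S = 0.5 (draws)
S - Ea = 0.5 - 0.0909 = 0.4091
Rating change = 32 * 0.4091
= 13.09

13.09 rating points


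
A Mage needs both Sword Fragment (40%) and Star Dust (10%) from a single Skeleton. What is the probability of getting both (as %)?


For independent events, P(both) = P(A) * P(B)
= 40% * 10%
= 400 / 100 %
= 4.0%

4.0%


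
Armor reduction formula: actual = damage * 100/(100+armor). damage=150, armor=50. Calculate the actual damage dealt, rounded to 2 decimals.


actual = 150 * 100 / (100 + 50)
= 150 * 100 / 150
= 15000 / 150
= 100.00

100.00 damage


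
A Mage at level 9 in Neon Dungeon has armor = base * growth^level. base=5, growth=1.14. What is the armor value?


value = base * growth^level
= 5 * 1.14^9
= 5 * 3.251949
= 16.26

16.26 armor


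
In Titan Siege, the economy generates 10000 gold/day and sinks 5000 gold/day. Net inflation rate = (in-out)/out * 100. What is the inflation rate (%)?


Net gold = 10000 - 5000 = 5000
Inflation rate = net / sunk * 100 = 5000 / 5000 * 100
= 1.0 * 100
= 100.00%

100.00%


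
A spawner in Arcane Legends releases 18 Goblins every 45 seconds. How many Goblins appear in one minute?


Spawns per minute = count * (60 / interval)
= 18 * (60 / 45)
= 18 * 1.3333
= 24.0

24.0 per minute


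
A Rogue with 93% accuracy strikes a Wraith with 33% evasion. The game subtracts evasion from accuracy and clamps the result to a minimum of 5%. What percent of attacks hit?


accuracy - evasion = 93 - 33 = 60
Apply floor: max(60, 5) = 60
Hit chance = 60%

60%


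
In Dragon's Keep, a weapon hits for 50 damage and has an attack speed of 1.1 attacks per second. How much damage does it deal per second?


DPS = damage * attack_speed
= 50 * 1.1
= 55.0

55.0 DPS


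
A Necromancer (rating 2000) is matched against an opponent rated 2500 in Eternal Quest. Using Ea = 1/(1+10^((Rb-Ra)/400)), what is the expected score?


Elo expected score: Ea = 1/(1 + 10^((Rb-Ra)/400))
Rb - Ra = 2500 - 2000 = 500
(Rb-Ra)/400 = 500/400 = 1.25
10^1.25 = 17.782794
Ea = 1/(1 + 17.782794) = 1/18.782794 = 0.0532

0.0532


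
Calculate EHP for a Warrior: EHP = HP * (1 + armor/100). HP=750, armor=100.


EHP = 750 * (1 + 100/100)
= 750 * (1 + 1.0)
= 750 * 2.0
= 1500.0

1500.0 EHP


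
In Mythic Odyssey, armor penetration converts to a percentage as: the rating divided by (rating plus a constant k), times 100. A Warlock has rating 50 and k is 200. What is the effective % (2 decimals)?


effective% = rating / (rating + k) * 100
= 50 / (50 + 200) * 100
= 50 / 250 * 100
= 0.2 * 100
= 20.00%

20.00%


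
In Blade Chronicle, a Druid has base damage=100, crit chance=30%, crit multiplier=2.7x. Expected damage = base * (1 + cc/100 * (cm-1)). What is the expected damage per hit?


E[dmg] = base * (1 + crit_chance * (crit_mult - 1))
cc as decimal = 30/100 = 0.3
cm - 1 = 2.7 - 1 = 1.7
Bonus factor = 0.3 * 1.7 = 0.51
Total multiplier = 1 + 0.51 = 1.51
Expected damage = 100 * 1.51 = 151.00

151.00 damage


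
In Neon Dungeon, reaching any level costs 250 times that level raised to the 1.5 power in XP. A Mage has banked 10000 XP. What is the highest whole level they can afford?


XP = 250 * level^1.5, so level = (XP / 250)^(1/1.5)
= (10000 / 250)^(1/1.5)
= 40.0^0.6667
= 11.6961
Floor: level = 11

level 11


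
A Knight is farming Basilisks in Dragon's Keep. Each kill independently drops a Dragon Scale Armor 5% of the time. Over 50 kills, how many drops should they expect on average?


Expected drops = kills * (drop_rate / 100)
= 50 * (5 / 100)
= 50 * 0.05
= 2.5

2.5 drops


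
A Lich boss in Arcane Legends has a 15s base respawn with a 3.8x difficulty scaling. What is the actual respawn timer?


Respawn time = base * multiplier
= 15 * 3.8
= 57.0 seconds

57.0 seconds


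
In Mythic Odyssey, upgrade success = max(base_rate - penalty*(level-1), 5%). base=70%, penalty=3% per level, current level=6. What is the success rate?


raw_rate = 70 - 3 * (6 - 1)
= 70 - 3 * 5
= 70 - 15
= 55
Apply floor: max(55, 5) = 55%

55%


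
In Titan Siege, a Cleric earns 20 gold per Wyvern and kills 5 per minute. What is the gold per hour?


Gold per minute = 20 * 5 = 100
Gold per hour = 100 * 60 = 6000

6000 gold/hour


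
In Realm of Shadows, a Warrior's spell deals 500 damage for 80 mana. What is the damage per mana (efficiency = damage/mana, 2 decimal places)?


Efficiency = damage / mana
= 500 / 80
= 6.25

6.25 dmg/mana


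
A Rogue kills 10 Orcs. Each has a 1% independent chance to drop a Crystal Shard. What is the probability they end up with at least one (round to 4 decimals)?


P(at least one) = 1 - P(none) = 1 - (1-p)^n
p = 1/100 = 0.01
1 - p = 0.99
(1 - p)^10 = 0.99^10 = 0.904382
P(at least one) = 1 - 0.904382 = 0.0956

0.0956


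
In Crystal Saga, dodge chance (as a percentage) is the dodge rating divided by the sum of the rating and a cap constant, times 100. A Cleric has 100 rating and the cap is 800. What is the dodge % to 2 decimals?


dodge% = 100 / (100 + 800) * 100
= 100 / 900 * 100
= 0.111111 * 100
= 11.11%

11.11%


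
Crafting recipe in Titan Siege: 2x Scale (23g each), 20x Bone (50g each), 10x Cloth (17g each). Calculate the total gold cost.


Cost breakdown:
  Scale: 2 * 23 = 46
  Bone: 20 * 50 = 1000
  Cloth: 10 * 17 = 170
Total = 46 + 1000 + 170 = 1216

1216 gold


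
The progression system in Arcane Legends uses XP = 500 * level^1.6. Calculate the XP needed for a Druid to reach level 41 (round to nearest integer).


XP = 500 * level^1.6
Substitute level = 41:
XP = 500 * 41^1.6
= 500 * 380.5872
= 190294

190294 XP


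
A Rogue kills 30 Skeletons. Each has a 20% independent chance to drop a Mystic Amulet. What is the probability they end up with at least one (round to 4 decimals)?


P(at least one) = 1 - P(none) = 1 - (1-p)^n
p = 20/100 = 0.2
1 - p = 0.8
(1 - p)^30 = 0.8^30 = 0.001238
P(at least one) = 1 - 0.001238 = 0.9988

0.9988


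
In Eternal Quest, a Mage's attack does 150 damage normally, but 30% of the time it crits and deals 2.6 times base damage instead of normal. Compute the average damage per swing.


E[dmg] = base * (1 + crit_chance * (crit_mult - 1))
cc as decimal = 30/100 = 0.3
cm - 1 = 2.6 - 1 = 1.6
Bonus factor = 0.3 * 1.6 = 0.48
Total multiplier = 1 + 0.48 = 1.48
Expected damage = 150 * 1.48 = 222.00

222.00 damage


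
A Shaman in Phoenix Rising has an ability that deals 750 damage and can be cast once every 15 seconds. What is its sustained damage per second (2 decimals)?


DPS = damage / cooldown
= 750 / 15
= 50.00

50.00 DPS


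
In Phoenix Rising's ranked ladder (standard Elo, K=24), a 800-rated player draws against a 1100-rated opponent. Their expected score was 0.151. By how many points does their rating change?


Elo update: delta = K * (S - Ea), where S = 0.5 (draws)
S - Ea = 0.5 - 0.151 = 0.349
Rating change = 24 * 0.349
= 8.38

8.38 rating points


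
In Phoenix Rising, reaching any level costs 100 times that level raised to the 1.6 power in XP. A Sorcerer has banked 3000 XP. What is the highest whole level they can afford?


XP = 100 * level^1.6, so level = (XP / 100)^(1/1.6)
= (3000 / 100)^(1/1.6)
= 30.0^0.625
= 8.3792
Floor: level = 8

level 8


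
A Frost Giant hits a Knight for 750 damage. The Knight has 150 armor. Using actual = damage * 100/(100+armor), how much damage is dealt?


actual = 750 * 100 / (100 + 150)
= 750 * 100 / 250
= 75000 / 250
= 300.00

300.00 damage


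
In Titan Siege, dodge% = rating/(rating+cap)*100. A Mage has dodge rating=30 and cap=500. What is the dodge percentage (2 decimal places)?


dodge% = 30 / (30 + 500) * 100
= 30 / 530 * 100
= 0.056604 * 100
= 5.66%

5.66%


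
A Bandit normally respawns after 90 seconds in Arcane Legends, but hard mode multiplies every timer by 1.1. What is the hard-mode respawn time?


Respawn time = base * multiplier
= 90 * 1.1
= 99.0 seconds

99.0 seconds


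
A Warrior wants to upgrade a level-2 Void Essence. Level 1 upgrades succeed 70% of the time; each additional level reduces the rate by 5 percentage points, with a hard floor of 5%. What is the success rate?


raw_rate = 70 - 5 * (2 - 1)
= 70 - 5 * 1
= 70 - 5
= 65
Apply floor: max(65, 5) = 65%

65%


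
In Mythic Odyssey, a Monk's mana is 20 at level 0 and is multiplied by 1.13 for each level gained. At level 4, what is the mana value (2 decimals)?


value = base * growth^level
= 20 * 1.13^4
= 20 * 1.630474
= 32.61

32.61 mana


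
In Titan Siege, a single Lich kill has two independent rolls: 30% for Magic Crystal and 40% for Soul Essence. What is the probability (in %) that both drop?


For independent events, P(both) = P(A) * P(B)
= 30% * 40%
= 1200 / 100 %
= 12.0%

12.0%


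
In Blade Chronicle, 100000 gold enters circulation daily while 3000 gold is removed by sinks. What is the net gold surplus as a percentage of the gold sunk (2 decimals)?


Net gold = 100000 - 3000 = 97000
Inflation rate = net / sunk * 100 = 97000 / 3000 * 100
= 32.333333 * 100
= 3233.33%

3233.33%


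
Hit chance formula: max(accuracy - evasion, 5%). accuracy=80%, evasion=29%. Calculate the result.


accuracy - evasion = 80 - 29 = 51
Apply floor: max(51, 5) = 51
Hit chance = 51%

51%


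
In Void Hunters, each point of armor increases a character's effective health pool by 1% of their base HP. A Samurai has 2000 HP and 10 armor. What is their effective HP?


EHP = 2000 * (1 + 10/100)
= 2000 * (1 + 0.1)
= 2000 * 1.1
= 2200.0

2200.0 EHP


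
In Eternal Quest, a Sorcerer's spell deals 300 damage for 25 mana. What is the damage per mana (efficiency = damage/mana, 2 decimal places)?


Efficiency = damage / mana
= 300 / 25
= 12.00

12.00 dmg/mana


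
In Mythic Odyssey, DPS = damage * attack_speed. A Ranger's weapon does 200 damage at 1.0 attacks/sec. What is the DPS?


DPS = damage * attack_speed
= 200 * 1.0
= 200.0

200.0 DPS


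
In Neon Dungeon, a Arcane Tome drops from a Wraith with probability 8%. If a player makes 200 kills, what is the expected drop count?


Expected drops = kills * (drop_rate / 100)
= 200 * (8 / 100)
= 200 * 0.08
= 16.0

16.0 drops


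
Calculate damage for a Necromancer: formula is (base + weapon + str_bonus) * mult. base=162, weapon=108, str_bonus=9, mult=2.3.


Sum base + weapon + str = 162 + 108 + 9 = 279
Multiply by 2.3:
279 * 2.3 = 641.7

641.7 damage


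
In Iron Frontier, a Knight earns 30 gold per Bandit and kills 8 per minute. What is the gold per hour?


Gold per minute = 30 * 8 = 240
Gold per hour = 240 * 60 = 14400

14400 gold/hour


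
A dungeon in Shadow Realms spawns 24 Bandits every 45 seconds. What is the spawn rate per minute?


Spawns per minute = count * (60 / interval)
= 24 * (60 / 45)
= 24 * 1.3333
= 32.0

32.0 per minute


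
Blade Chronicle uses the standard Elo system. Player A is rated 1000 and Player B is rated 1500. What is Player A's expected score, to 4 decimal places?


Elo expected score: Ea = 1/(1 + 10^((Rb-Ra)/400))
Rb - Ra = 1500 - 1000 = 500
(Rb-Ra)/400 = 500/400 = 1.25
10^1.25 = 17.782794
Ea = 1/(1 + 17.782794) = 1/18.782794 = 0.0532

0.0532


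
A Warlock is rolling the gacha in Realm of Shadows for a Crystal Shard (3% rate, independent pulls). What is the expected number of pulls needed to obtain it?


Expected pulls for a geometric distribution = 1/p = 100 / rate%
= 100 / 3
= 33.33

33.33 pulls


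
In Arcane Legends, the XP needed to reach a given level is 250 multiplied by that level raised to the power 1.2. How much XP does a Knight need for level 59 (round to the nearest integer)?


XP = 250 * level^1.2
Substitute level = 59:
XP = 250 * 59^1.2
= 250 * 133.359
= 33340

33340 XP


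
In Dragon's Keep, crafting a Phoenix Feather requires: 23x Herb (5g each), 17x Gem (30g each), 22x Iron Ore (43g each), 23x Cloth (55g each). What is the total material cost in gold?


Cost breakdown:
  Herb: 23 * 5 = 115
  Gem: 17 * 30 = 510
  Iron Ore: 22 * 43 = 946
  Cloth: 23 * 55 = 1265
Total = 115 + 510 + 946 + 1265 = 2836

2836 gold


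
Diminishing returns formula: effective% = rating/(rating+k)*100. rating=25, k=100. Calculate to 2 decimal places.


effective% = rating / (rating + k) * 100
= 25 / (25 + 100) * 100
= 25 / 125 * 100
= 0.2 * 100
= 20.00%

20.00%


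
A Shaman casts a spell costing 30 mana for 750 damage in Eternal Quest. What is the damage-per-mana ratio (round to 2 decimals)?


Efficiency = damage / mana
= 750 / 30
= 25.00

25.00 dmg/mana


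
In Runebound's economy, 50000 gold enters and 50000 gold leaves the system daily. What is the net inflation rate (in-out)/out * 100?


Net gold = 50000 - 50000 = 0
Inflation rate = net / sunk * 100 = 0 / 50000 * 100
= 0.0 * 100
= 0.00%

0.00%


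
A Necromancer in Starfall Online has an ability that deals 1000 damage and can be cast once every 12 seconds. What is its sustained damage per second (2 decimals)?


DPS = damage / cooldown
= 1000 / 12
= 83.33

83.33 DPS


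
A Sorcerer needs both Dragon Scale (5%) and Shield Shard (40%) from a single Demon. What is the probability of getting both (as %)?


For independent events, P(both) = P(A) * P(B)
= 5% * 40%
= 200 / 100 %
= 2.0%

2.0%


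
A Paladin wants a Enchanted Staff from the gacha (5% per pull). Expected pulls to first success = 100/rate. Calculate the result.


Expected pulls for a geometric distribution = 1/p = 100 / rate%
= 100 / 5
= 20.0

20.0 pulls


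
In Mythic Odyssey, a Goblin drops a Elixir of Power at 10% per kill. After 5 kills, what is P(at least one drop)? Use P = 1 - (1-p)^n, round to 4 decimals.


P(at least one) = 1 - P(none) = 1 - (1-p)^n
p = 10/100 = 0.1
1 - p = 0.9
(1 - p)^5 = 0.9^5 = 0.590490
P(at least one) = 1 - 0.590490 = 0.4095

0.4095


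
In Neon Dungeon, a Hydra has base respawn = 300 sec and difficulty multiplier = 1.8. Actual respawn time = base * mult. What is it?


Respawn time = base * multiplier
= 300 * 1.8
= 540.0 seconds

540.0 seconds


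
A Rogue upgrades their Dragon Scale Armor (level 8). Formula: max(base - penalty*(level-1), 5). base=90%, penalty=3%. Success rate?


raw_rate = 90 - 3 * (8 - 1)
= 90 - 3 * 7
= 90 - 21
= 69
Apply floor: max(69, 5) = 69%

69%


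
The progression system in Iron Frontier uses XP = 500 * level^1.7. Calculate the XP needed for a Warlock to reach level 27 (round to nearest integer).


XP = 500 * level^1.7
Substitute level = 27:
XP = 500 * 27^1.7
= 500 * 271.2179
= 135609

135609 XP


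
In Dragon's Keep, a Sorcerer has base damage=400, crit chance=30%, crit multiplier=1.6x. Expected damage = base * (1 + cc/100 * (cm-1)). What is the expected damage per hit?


E[dmg] = base * (1 + crit_chance * (crit_mult - 1))
cc as decimal = 30/100 = 0.3
cm - 1 = 1.6 - 1 = 0.6
Bonus factor = 0.3 * 0.6 = 0.18
Total multiplier = 1 + 0.18 = 1.18
Expected damage = 400 * 1.18 = 472.00

472.00 damage


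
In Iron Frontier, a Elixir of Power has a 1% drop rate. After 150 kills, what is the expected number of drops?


Expected drops = kills * (drop_rate / 100)
= 150 * (1 / 100)
= 150 * 0.01
= 1.5

1.5 drops


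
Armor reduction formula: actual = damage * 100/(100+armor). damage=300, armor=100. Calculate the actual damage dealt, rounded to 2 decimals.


actual = 300 * 100 / (100 + 100)
= 300 * 100 / 200
= 30000 / 200
= 150.00

150.00 damage


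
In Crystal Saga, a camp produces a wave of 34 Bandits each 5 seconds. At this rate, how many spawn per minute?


Spawns per minute = count * (60 / interval)
= 34 * (60 / 5)
= 34 * 12.0
= 408.0

408.0 per minute


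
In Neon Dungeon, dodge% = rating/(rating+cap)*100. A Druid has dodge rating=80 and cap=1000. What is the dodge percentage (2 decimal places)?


dodge% = 80 / (80 + 1000) * 100
= 80 / 1080 * 100
= 0.074074 * 100
= 7.41%

7.41%


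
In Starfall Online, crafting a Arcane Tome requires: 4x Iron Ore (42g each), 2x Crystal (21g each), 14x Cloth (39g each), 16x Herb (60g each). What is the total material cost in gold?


Cost breakdown:
  Iron Ore: 4 * 42 = 168
  Crystal: 2 * 21 = 42
  Cloth: 14 * 39 = 546
  Herb: 16 * 60 = 960
Total = 168 + 42 + 546 + 960 = 1716

1716 gold


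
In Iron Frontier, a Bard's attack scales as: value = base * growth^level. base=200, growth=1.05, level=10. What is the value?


value = base * growth^level
= 200 * 1.05^10
= 200 * 1.628895
= 325.78

325.78 attack


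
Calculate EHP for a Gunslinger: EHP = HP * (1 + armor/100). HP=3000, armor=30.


EHP = 3000 * (1 + 30/100)
= 3000 * (1 + 0.3)
= 3000 * 1.3
= 3900.0

3900.0 EHP


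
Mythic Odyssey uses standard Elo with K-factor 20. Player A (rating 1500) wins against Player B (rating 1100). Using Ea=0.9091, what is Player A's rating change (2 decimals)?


Elo update: delta = K * (S - Ea), where S = 1 (wins)
S - Ea = 1 - 0.9091 = 0.0909
Rating change = 20 * 0.0909
= 1.82

1.82 rating points


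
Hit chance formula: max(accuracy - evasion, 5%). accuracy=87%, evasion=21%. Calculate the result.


accuracy - evasion = 87 - 21 = 66
Apply floor: max(66, 5) = 66
Hit chance = 66%

66%


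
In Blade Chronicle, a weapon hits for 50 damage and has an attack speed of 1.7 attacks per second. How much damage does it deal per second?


DPS = damage * attack_speed
= 50 * 1.7
= 85.0

85.0 DPS


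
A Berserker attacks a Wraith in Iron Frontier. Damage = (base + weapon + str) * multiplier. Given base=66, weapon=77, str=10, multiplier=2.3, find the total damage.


Sum base + weapon + str = 66 + 77 + 10 = 153
Multiply by 2.3:
153 * 2.3 = 351.9

351.9 damage


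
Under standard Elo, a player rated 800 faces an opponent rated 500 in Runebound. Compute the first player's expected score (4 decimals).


Elo expected score: Ea = 1/(1 + 10^((Rb-Ra)/400))
Rb - Ra = 500 - 800 = -300
(Rb-Ra)/400 = -300/400 = -0.75
10^-0.75 = 0.177828
Ea = 1/(1 + 0.177828) = 1/1.177828 = 0.8490

0.8490


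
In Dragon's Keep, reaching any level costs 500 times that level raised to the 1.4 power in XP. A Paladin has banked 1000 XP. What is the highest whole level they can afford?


XP = 500 * level^1.4, so level = (XP / 500)^(1/1.4)
= (1000 / 500)^(1/1.4)
= 2.0^0.7143
= 1.6407
Floor: level = 1

level 1


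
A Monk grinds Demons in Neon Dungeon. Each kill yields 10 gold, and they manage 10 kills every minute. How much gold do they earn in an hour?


Gold per minute = 10 * 10 = 100
Gold per hour = 100 * 60 = 6000

6000 gold/hour


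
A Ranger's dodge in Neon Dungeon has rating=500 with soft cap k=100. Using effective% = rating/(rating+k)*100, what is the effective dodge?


effective% = rating / (rating + k) * 100
= 500 / (500 + 100) * 100
= 500 / 600 * 100
= 0.833333 * 100
= 83.33%

83.33%


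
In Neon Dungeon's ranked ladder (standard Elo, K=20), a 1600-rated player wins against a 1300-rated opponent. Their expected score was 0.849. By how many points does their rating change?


Elo update: delta = K * (S - Ea), where S = 1 (wins)
S - Ea = 1 - 0.849 = 0.151
Rating change = 20 * 0.151
= 3.02

3.02 rating points


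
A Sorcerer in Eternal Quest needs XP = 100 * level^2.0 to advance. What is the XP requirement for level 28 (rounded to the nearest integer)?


XP = 100 * level^2.0
Substitute level = 28:
XP = 100 * 28^2.0
= 100 * 784.0
= 78400

78400 XP


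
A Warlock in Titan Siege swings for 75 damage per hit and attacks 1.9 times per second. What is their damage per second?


DPS = damage * attack_speed
= 75 * 1.9
= 142.5

142.5 DPS


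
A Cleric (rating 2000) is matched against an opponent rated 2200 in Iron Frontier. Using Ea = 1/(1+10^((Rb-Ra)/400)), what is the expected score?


Elo expected score: Ea = 1/(1 + 10^((Rb-Ra)/400))
Rb - Ra = 2200 - 2000 = 200
(Rb-Ra)/400 = 200/400 = 0.5
10^0.5 = 3.162278
Ea = 1/(1 + 3.162278) = 1/4.162278 = 0.2403

0.2403


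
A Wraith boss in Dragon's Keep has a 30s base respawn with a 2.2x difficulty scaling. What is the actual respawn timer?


Respawn time = base * multiplier
= 30 * 2.2
= 66.0 seconds

66.0 seconds


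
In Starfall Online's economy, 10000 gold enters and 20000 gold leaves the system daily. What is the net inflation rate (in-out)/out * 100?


Net gold = 10000 - 20000 = -10000
Inflation rate = net / sunk * 100 = -10000 / 20000 * 100
= -0.5 * 100
= -50.00%

-50.00%


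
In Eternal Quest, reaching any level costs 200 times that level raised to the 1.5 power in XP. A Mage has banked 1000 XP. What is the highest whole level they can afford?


XP = 200 * level^1.5, so level = (XP / 200)^(1/1.5)
= (1000 / 200)^(1/1.5)
= 5.0^0.6667
= 2.924
Floor: level = 2

level 2


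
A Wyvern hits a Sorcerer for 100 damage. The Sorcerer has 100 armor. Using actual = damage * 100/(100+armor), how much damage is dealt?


actual = 100 * 100 / (100 + 100)
= 100 * 100 / 200
= 10000 / 200
= 50.00

50.00 damage


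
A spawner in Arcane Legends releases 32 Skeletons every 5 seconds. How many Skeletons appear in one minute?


Spawns per minute = count * (60 / interval)
= 32 * (60 / 5)
= 32 * 12.0
= 384.0

384.0 per minute
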